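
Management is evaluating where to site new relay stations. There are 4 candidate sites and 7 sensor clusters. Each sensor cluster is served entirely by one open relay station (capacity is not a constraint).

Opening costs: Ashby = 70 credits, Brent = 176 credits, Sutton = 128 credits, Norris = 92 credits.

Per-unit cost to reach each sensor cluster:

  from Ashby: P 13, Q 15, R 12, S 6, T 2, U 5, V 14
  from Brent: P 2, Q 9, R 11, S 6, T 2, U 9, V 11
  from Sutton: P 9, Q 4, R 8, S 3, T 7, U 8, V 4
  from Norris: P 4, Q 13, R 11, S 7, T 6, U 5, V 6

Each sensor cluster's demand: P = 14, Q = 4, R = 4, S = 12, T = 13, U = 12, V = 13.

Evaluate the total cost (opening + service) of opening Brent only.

Total cost: 633

Each sensor cluster is assigned to its cheapest site among the open ones.
{Brent}: P→Brent 2·14=28, Q→Brent 9·4=36, R→Brent 11·4=44, S→Brent 6·12=72, T→Brent 2·13=26, U→Brent 9·12=108, V→Brent 11·13=143. Service 457; fixed 176; total 633.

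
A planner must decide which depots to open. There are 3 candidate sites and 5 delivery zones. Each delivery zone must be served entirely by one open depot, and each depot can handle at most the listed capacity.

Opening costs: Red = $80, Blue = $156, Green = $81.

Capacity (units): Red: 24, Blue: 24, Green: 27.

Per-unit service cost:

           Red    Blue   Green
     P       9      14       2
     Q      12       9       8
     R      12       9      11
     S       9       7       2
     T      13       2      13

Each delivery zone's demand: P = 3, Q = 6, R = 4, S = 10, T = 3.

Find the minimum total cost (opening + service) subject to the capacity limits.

Open {Green}: P→Green 2·3=6, Q→Green 8·6=48, R→Green 11·4=44, S→Green 2·10=20, T→Green 13·3=39.
Loads: Green carries 26/27. Service 157; fixed 81; total 238.
Next best feasible plan costs 318.

Minimum total cost: 238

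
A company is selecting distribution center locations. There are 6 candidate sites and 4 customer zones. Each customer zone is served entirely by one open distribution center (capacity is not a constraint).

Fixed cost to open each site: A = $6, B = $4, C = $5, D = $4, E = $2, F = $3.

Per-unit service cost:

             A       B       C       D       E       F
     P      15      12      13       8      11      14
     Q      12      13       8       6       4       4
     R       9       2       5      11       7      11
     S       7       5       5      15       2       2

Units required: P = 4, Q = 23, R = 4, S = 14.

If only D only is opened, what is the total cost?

Total cost: 428

Each customer zone is assigned to its cheapest site among the open ones.
{D}: P→D 8·4=32, Q→D 6·23=138, R→D 11·4=44, S→D 15·14=210. Service 424; fixed 4; total 428.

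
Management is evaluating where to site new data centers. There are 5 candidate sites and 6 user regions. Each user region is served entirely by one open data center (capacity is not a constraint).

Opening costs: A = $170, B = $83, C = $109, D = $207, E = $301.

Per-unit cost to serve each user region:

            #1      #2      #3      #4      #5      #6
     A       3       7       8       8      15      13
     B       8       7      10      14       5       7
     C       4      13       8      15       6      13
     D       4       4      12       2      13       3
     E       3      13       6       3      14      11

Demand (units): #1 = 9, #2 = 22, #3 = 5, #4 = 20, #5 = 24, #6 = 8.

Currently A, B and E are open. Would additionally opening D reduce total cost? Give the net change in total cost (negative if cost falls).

Current service cost with {A, B, E}: 447.
Adding D: each user region re-picks its cheapest; new service cost 329, saving 118.
Extra fixed cost: 207. Net change = 207 − 118 = 89.
(Totals: 1001 → 1090.)

No — net change +89 (cost rises by 89).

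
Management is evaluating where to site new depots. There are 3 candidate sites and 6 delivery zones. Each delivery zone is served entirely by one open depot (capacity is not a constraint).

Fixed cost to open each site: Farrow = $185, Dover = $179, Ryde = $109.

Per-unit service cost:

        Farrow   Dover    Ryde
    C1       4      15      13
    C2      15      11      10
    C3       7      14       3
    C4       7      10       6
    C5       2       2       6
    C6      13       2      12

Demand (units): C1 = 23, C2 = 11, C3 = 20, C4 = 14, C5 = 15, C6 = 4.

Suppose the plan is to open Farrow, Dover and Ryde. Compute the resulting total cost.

Each delivery zone is assigned to its cheapest site among the open ones.
{Farrow, Dover, Ryde}: C1→Farrow 4·23=92, C2→Ryde 10·11=110, C3→Ryde 3·20=60, C4→Ryde 6·14=84, C5→Farrow 2·15=30, C6→Dover 2·4=8. Service 384; fixed 473; total 857.

Total cost: 857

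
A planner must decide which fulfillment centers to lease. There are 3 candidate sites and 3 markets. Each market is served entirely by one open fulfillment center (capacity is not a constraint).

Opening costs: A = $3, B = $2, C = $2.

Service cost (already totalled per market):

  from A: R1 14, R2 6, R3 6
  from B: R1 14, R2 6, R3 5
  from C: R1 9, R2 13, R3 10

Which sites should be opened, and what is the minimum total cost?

For any fixed open set, each market goes to its cheapest open site; total = fixed + service.
{B, C}: R1→C 9, R2→B 6, R3→B 5. Service 20; fixed 4; total 24.
{A, C}: service 21 + fixed 5 = 26
{A, B, C}: service 20 + fixed 7 = 27
{B}: R1→B 14, R2→B 6, R3→B 5. Service 25; fixed 2; total 27.
No other subset beats 24.

Open B and C; minimum total cost 24.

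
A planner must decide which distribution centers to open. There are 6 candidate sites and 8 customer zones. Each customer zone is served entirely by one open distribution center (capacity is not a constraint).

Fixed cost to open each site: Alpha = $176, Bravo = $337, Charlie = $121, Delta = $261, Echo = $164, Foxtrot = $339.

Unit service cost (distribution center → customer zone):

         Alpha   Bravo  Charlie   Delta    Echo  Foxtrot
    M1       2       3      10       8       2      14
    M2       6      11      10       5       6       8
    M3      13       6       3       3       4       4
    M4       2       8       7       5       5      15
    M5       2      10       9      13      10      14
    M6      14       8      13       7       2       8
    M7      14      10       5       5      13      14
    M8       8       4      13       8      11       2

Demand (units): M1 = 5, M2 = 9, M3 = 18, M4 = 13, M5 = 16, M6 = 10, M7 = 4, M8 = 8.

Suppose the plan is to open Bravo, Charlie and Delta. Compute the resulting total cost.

Total cost: 1164

Each customer zone is assigned to its cheapest site among the open ones.
{Bravo, Charlie, Delta}: M1→Bravo 3·5=15, M2→Delta 5·9=45, M3→Charlie 3·18=54, M4→Delta 5·13=65, M5→Charlie 9·16=144, M6→Delta 7·10=70, M7→Charlie 5·4=20, M8→Bravo 4·8=32. Service 445; fixed 719; total 1164.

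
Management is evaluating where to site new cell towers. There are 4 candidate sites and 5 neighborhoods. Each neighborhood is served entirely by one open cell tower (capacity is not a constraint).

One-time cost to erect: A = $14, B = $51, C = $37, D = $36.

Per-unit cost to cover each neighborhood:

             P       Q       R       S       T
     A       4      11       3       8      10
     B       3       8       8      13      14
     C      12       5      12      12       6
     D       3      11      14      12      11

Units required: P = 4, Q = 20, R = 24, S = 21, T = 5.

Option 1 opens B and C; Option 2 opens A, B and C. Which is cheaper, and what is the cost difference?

Option 2 is cheaper by 190.

Option 1: {B, C}: P→B 3·4=12, Q→C 5·20=100, R→B 8·24=192, S→C 12·21=252, T→C 6·5=30. Service 586; fixed 88; total 674.
Option 2: {A, B, C}: P→B 3·4=12, Q→C 5·20=100, R→A 3·24=72, S→A 8·21=168, T→C 6·5=30. Service 382; fixed 102; total 484.
Difference: |674 − 484| = 190.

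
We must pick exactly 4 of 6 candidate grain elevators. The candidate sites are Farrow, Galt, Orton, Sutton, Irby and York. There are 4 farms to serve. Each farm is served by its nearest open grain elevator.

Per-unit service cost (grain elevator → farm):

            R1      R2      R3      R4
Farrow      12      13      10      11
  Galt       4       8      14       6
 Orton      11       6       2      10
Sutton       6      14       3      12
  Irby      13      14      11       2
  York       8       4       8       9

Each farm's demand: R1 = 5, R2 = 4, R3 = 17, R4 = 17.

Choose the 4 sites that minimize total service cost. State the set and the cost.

With exactly 4 open, each farm uses its cheapest among the chosen.
{Galt, Orton, Irby, York}: R1→Galt 4·5=20, R2→York 4·4=16, R3→Orton 2·17=34, R4→Irby 2·17=34. Service cost 104.
{Farrow, Galt, Orton, Irby}: service cost 112
{Galt, Orton, Sutton, Irby}: service cost 112
Among all 15 size-4 choices, {Galt, Orton, Irby, York} is lowest.

Choose Galt, Orton, Irby and York; total service cost 104.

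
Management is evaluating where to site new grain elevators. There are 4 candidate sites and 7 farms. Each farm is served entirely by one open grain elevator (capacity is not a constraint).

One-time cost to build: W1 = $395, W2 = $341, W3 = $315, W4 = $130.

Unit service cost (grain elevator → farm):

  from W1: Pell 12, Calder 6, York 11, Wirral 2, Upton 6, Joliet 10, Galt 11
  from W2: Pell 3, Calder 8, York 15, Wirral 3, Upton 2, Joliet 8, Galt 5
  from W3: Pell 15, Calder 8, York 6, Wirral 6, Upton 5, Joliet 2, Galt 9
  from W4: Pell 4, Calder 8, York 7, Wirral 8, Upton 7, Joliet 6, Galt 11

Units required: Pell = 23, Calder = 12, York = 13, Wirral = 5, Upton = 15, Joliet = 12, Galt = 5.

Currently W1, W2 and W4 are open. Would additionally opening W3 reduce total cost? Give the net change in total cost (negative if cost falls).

Current service cost with {W1, W2, W4}: 369.
Adding W3: each farm re-picks its cheapest; new service cost 308, saving 61.
Extra fixed cost: 315. Net change = 315 − 61 = 254.
(Totals: 1235 → 1489.)

No — net change +254 (cost rises by 254).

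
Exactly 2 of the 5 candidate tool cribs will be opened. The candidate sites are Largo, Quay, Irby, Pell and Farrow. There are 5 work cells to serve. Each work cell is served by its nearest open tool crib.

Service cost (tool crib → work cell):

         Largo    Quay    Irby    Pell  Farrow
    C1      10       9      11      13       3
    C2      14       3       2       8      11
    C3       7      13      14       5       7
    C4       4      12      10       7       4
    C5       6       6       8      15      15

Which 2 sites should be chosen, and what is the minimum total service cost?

Choose Quay and Farrow; total service cost 23.

With exactly 2 open, each work cell uses its cheapest among the chosen.
{Quay, Farrow}: C1→Farrow 3, C2→Quay 3, C3→Farrow 7, C4→Farrow 4, C5→Quay 6. Service cost 23.
{Irby, Farrow}: service cost 24
{Largo, Quay}: service cost 29
Among all 10 size-2 choices, {Quay, Farrow} is lowest.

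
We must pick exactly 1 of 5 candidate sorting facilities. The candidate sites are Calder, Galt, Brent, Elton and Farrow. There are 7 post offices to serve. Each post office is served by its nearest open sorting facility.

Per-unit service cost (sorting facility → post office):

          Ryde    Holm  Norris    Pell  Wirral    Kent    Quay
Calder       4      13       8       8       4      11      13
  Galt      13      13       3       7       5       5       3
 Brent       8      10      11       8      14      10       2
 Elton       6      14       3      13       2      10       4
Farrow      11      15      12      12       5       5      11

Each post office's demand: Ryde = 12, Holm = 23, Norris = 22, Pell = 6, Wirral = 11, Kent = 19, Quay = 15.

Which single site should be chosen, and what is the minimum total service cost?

Choose Galt only; total service cost 758.

With exactly 1 open, each post office uses its cheapest among the chosen.
{Galt}: Ryde→Galt 13·12=156, Holm→Galt 13·23=299, Norris→Galt 3·22=66, Pell→Galt 7·6=42, Wirral→Galt 5·11=55, Kent→Galt 5·19=95, Quay→Galt 3·15=45. Service cost 758.
{Elton}: service cost 810
{Brent}: service cost 990
Among all 5 size-1 choices, {Galt} is lowest.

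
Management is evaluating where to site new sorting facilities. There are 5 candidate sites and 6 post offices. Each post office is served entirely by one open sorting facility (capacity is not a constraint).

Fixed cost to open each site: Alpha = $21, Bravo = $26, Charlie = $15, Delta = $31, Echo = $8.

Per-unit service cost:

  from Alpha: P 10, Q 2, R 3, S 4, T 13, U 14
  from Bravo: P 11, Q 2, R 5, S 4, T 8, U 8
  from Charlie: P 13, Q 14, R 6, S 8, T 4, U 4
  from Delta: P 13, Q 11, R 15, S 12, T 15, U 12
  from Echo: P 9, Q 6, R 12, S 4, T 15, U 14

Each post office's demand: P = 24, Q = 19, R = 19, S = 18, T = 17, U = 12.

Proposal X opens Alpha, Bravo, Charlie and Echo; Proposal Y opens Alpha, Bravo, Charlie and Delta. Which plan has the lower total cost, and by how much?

Proposal X: {Alpha, Bravo, Charlie, Echo}: P→Echo 9·24=216, Q→Alpha 2·19=38, R→Alpha 3·19=57, S→Alpha 4·18=72, T→Charlie 4·17=68, U→Charlie 4·12=48. Service 499; fixed 70; total 569.
Proposal Y: {Alpha, Bravo, Charlie, Delta}: P→Alpha 10·24=240, Q→Alpha 2·19=38, R→Alpha 3·19=57, S→Alpha 4·18=72, T→Charlie 4·17=68, U→Charlie 4·12=48. Service 523; fixed 93; total 616.
Difference: |569 − 616| = 47.

Proposal X is cheaper by 47.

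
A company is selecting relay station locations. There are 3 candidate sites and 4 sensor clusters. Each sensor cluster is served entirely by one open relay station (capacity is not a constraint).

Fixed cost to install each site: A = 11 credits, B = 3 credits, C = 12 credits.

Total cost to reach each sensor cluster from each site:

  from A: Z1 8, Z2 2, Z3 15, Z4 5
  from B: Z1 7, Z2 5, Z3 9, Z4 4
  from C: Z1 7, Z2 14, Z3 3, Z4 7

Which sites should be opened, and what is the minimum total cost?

For any fixed open set, each sensor cluster goes to its cheapest open site; total = fixed + service.
{B}: Z1→B 7, Z2→B 5, Z3→B 9, Z4→B 4. Service 25; fixed 3; total 28.
{B, C}: Z1→B 7, Z2→B 5, Z3→C 3, Z4→B 4. Service 19; fixed 15; total 34.
{A, B}: service 22 + fixed 14 = 36
{A, B, C}: Z1→B 7, Z2→A 2, Z3→C 3, Z4→B 4. Service 16; fixed 26; total 42.
(All 7 nonempty subsets were checked; B only is lowest.)

Open B only; minimum total cost 28.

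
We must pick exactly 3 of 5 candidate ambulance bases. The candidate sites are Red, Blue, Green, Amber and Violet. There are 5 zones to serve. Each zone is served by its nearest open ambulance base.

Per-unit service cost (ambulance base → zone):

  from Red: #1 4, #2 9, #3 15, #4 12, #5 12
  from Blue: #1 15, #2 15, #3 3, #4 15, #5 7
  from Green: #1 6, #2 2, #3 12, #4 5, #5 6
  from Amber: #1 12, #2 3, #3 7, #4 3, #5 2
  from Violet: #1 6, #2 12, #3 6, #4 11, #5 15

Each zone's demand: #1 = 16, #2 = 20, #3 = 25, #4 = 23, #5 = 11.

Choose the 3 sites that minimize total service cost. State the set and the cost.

With exactly 3 open, each zone uses its cheapest among the chosen.
{Red, Blue, Amber}: #1→Red 4·16=64, #2→Amber 3·20=60, #3→Blue 3·25=75, #4→Amber 3·23=69, #5→Amber 2·11=22. Service cost 290.
{Blue, Green, Amber}: service cost 302
{Blue, Amber, Violet}: service cost 322
Among all 10 size-3 choices, {Red, Blue, Amber} is lowest.

Choose Red, Blue and Amber; total service cost 290.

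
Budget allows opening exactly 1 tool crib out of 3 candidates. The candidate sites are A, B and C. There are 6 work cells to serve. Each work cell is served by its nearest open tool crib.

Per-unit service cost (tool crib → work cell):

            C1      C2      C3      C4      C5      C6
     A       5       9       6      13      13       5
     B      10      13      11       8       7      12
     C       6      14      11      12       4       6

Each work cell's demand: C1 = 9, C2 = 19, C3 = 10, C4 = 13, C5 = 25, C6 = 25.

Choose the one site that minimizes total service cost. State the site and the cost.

Choose C only; total service cost 836.

With exactly 1 open, each work cell uses its cheapest among the chosen.
{C}: C1→C 6·9=54, C2→C 14·19=266, C3→C 11·10=110, C4→C 12·13=156, C5→C 4·25=100, C6→C 6·25=150. Service cost 836.
{A}: service cost 895
{B}: service cost 1026
Among all 3 size-1 choices, {C} is lowest.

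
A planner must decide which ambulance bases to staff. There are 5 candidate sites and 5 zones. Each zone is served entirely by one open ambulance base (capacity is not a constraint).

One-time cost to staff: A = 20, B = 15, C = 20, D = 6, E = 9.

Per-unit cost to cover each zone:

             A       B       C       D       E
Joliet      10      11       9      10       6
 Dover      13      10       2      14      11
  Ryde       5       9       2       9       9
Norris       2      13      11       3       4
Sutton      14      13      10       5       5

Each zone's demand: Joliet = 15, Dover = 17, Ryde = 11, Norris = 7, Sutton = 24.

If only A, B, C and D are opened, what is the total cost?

Total cost: 386

Each zone is assigned to its cheapest site among the open ones.
{A, B, C, D}: Joliet→C 9·15=135, Dover→C 2·17=34, Ryde→C 2·11=22, Norris→A 2·7=14, Sutton→D 5·24=120. Service 325; fixed 61; total 386.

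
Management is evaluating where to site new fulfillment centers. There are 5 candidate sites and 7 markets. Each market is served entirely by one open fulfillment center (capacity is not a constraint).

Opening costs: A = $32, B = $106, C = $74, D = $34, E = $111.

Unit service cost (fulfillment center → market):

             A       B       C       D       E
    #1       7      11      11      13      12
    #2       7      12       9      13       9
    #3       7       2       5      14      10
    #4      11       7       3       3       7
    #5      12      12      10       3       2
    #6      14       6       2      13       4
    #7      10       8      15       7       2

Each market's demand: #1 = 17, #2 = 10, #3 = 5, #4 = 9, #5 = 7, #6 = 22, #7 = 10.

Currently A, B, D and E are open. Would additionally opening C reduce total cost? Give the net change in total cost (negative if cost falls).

Current service cost with {A, B, D, E}: 348.
Adding C: each market re-picks its cheapest; new service cost 304, saving 44.
Extra fixed cost: 74. Net change = 74 − 44 = 30.
(Totals: 631 → 661.)

No — net change +30 (cost rises by 30).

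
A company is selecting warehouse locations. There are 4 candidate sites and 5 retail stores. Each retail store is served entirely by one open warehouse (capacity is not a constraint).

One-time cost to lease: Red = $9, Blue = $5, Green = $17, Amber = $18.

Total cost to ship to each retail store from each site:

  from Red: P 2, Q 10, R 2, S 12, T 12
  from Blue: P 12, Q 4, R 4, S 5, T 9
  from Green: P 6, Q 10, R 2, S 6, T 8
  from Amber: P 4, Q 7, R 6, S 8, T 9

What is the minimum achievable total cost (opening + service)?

For any fixed open set, each retail store goes to its cheapest open site; total = fixed + service.
{Red, Blue}: P→Red 2, Q→Blue 4, R→Red 2, S→Blue 5, T→Blue 9. Service 22; fixed 14; total 36.
{Blue}: service 34 + fixed 5 = 39
{Red}: service 38 + fixed 9 = 47
{Red, Blue, Green, Amber}: P→Red 2, Q→Blue 4, R→Red 2, S→Blue 5, T→Green 8. Service 21; fixed 49; total 70.
(All 15 nonempty subsets were checked; Red and Blue is lowest.)

Minimum total cost: 36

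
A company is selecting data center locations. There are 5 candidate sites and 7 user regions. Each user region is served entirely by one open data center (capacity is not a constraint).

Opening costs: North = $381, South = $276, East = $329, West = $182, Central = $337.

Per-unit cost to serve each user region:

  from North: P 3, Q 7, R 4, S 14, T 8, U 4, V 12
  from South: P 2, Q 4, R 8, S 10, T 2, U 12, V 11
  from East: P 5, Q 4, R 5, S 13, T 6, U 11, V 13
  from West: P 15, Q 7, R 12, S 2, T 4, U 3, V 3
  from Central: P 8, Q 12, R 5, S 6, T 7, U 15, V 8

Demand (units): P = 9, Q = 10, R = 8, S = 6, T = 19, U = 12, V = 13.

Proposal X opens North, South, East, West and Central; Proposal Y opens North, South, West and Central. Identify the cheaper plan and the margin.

Proposal Y is cheaper by 329.

Proposal X: {North, South, East, West, Central}: P→South 2·9=18, Q→South 4·10=40, R→North 4·8=32, S→West 2·6=12, T→South 2·19=38, U→West 3·12=36, V→West 3·13=39. Service 215; fixed 1505; total 1720.
Proposal Y: {North, South, West, Central}: P→South 2·9=18, Q→South 4·10=40, R→North 4·8=32, S→West 2·6=12, T→South 2·19=38, U→West 3·12=36, V→West 3·13=39. Service 215; fixed 1176; total 1391.
Difference: |1720 − 1391| = 329.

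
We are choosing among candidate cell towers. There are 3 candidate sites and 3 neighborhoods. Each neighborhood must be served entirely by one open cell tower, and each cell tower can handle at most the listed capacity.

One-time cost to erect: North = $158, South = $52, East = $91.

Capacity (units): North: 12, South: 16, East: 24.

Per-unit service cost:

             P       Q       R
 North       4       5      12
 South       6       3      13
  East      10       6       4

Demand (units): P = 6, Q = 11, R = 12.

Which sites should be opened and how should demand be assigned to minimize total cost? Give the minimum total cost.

Open {South, East}: P→East 10·6=60, Q→South 3·11=33, R→East 4·12=48.
Loads: South carries 11/16, East carries 18/24. Service 141; fixed 143; total 284.
Next best feasible plan costs 293.

Minimum total cost: 284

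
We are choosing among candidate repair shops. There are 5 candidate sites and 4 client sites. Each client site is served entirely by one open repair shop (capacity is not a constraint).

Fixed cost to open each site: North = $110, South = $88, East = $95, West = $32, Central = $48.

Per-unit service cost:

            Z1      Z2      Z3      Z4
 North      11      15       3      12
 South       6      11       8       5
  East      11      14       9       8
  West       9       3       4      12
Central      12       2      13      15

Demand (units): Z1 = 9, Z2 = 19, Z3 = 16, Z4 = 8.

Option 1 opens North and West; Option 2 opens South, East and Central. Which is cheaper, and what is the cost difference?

Option 1 is cheaper by 67.

Option 1: {North, West}: Z1→West 9·9=81, Z2→West 3·19=57, Z3→North 3·16=48, Z4→North 12·8=96. Service 282; fixed 142; total 424.
Option 2: {South, East, Central}: Z1→South 6·9=54, Z2→Central 2·19=38, Z3→South 8·16=128, Z4→South 5·8=40. Service 260; fixed 231; total 491.
Difference: |424 − 491| = 67.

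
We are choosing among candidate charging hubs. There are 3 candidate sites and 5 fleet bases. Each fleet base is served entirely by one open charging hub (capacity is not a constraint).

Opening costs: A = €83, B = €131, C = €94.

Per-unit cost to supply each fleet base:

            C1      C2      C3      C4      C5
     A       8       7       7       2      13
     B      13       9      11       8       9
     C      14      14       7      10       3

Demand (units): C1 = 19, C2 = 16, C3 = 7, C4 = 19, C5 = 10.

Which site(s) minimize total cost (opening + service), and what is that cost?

For any fixed open set, each fleet base goes to its cheapest open site; total = fixed + service.
{A, C}: C1→A 8·19=152, C2→A 7·16=112, C3→A 7·7=49, C4→A 2·19=38, C5→C 3·10=30. Service 381; fixed 177; total 558.
{A}: C1→A 8·19=152, C2→A 7·16=112, C3→A 7·7=49, C4→A 2·19=38, C5→A 13·10=130. Service 481; fixed 83; total 564.
{A, B}: service 441 + fixed 214 = 655
{A, B, C}: service 381 + fixed 308 = 689
(All 7 nonempty subsets were checked; A and C is lowest.)

Open A and C; minimum total cost 558.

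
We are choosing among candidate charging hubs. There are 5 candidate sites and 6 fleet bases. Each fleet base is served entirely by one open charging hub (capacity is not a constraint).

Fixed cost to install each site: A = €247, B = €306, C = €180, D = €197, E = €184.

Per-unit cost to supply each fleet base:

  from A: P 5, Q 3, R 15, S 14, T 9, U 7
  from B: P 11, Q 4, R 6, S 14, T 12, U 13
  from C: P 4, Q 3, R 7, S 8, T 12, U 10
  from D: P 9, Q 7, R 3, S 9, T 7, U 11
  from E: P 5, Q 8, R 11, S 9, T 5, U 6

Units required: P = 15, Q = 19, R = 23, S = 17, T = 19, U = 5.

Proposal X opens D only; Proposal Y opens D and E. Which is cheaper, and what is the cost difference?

Proposal X: {D}: P→D 9·15=135, Q→D 7·19=133, R→D 3·23=69, S→D 9·17=153, T→D 7·19=133, U→D 11·5=55. Service 678; fixed 197; total 875.
Proposal Y: {D, E}: P→E 5·15=75, Q→D 7·19=133, R→D 3·23=69, S→D 9·17=153, T→E 5·19=95, U→E 6·5=30. Service 555; fixed 381; total 936.
Difference: |875 − 936| = 61.

Proposal X is cheaper by 61.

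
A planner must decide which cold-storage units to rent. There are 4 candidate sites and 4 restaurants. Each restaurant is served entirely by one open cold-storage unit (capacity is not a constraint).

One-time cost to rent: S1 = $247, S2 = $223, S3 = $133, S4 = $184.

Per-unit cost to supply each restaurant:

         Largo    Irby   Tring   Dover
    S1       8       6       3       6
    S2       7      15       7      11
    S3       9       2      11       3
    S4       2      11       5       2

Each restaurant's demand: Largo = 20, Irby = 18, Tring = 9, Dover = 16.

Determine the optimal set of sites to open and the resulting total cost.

Open S3 and S4; minimum total cost 470.

For any fixed open set, each restaurant goes to its cheapest open site; total = fixed + service.
{S3, S4}: Largo→S4 2·20=40, Irby→S3 2·18=36, Tring→S4 5·9=45, Dover→S4 2·16=32. Service 153; fixed 317; total 470.
{S3}: Largo→S3 9·20=180, Irby→S3 2·18=36, Tring→S3 11·9=99, Dover→S3 3·16=48. Service 363; fixed 133; total 496.
{S4}: Largo→S4 2·20=40, Irby→S4 11·18=198, Tring→S4 5·9=45, Dover→S4 2·16=32. Service 315; fixed 184; total 499.
{S1, S2, S3, S4}: service 135 + fixed 787 = 922
No other subset beats 470.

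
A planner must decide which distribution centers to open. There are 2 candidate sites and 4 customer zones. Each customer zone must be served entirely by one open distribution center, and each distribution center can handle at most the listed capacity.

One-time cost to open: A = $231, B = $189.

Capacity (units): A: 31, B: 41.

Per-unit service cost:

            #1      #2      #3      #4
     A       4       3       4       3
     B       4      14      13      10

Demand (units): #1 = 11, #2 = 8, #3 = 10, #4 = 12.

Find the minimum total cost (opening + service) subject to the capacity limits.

Minimum total cost: 564

Open {A, B}: #1→B 4·11=44, #2→A 3·8=24, #3→A 4·10=40, #4→A 3·12=36.
Loads: A carries 30/31, B carries 11/41. Service 144; fixed 420; total 564.
Next best feasible plan costs 595.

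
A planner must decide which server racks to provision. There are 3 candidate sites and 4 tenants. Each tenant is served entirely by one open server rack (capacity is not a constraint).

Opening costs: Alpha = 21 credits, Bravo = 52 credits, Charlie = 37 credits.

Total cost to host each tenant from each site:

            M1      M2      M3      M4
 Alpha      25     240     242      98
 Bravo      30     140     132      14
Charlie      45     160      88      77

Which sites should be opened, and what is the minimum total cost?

For any fixed open set, each tenant goes to its cheapest open site; total = fixed + service.
{Bravo, Charlie}: M1→Bravo 30, M2→Bravo 140, M3→Charlie 88, M4→Bravo 14. Service 272; fixed 89; total 361.
{Bravo}: service 316 + fixed 52 = 368
{Alpha, Bravo, Charlie}: M1→Alpha 25, M2→Bravo 140, M3→Charlie 88, M4→Bravo 14. Service 267; fixed 110; total 377.
{Alpha}: service 605 + fixed 21 = 626
No other subset beats 361.

Open Bravo and Charlie; minimum total cost 361.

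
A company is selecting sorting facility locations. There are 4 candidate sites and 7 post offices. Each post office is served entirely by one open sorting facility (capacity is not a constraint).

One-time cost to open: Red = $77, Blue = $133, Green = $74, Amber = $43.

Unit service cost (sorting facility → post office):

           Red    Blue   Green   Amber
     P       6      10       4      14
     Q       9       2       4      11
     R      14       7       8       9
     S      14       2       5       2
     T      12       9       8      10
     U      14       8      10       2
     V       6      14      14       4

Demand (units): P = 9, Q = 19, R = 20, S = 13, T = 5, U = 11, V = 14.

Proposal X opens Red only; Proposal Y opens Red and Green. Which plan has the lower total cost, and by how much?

Proposal X: {Red}: P→Red 6·9=54, Q→Red 9·19=171, R→Red 14·20=280, S→Red 14·13=182, T→Red 12·5=60, U→Red 14·11=154, V→Red 6·14=84. Service 985; fixed 77; total 1062.
Proposal Y: {Red, Green}: P→Green 4·9=36, Q→Green 4·19=76, R→Green 8·20=160, S→Green 5·13=65, T→Green 8·5=40, U→Green 10·11=110, V→Red 6·14=84. Service 571; fixed 151; total 722.
Difference: |1062 − 722| = 340.

Proposal Y is cheaper by 340.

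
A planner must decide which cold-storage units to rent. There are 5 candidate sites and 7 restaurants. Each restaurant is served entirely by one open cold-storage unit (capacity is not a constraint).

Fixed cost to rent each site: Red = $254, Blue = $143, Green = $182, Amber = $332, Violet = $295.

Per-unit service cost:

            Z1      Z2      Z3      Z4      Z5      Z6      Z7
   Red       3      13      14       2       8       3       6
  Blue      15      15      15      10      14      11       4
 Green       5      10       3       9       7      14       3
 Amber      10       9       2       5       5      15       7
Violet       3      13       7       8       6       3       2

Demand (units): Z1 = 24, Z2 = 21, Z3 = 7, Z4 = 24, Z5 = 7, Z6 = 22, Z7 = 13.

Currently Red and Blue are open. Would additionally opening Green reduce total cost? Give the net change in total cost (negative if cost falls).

No — net change +22 (cost rises by 22).

Current service cost with {Red, Blue}: 665.
Adding Green: each restaurant re-picks its cheapest; new service cost 505, saving 160.
Extra fixed cost: 182. Net change = 182 − 160 = 22.
(Totals: 1062 → 1084.)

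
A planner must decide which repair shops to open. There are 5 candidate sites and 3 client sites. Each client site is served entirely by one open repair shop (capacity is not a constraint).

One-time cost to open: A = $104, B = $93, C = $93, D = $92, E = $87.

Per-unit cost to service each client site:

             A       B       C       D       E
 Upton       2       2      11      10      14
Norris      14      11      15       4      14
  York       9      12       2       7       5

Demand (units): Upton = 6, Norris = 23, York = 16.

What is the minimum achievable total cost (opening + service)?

For any fixed open set, each client site goes to its cheapest open site; total = fixed + service.
{D}: Upton→D 10·6=60, Norris→D 4·23=92, York→D 7·16=112. Service 264; fixed 92; total 356.
{C, D}: service 184 + fixed 185 = 369
{B, D}: Upton→B 2·6=12, Norris→D 4·23=92, York→D 7·16=112. Service 216; fixed 185; total 401.
{A, B, C, D, E}: Upton→A 2·6=12, Norris→D 4·23=92, York→C 2·16=32. Service 136; fixed 469; total 605.
No other subset beats 356.

Minimum total cost: 356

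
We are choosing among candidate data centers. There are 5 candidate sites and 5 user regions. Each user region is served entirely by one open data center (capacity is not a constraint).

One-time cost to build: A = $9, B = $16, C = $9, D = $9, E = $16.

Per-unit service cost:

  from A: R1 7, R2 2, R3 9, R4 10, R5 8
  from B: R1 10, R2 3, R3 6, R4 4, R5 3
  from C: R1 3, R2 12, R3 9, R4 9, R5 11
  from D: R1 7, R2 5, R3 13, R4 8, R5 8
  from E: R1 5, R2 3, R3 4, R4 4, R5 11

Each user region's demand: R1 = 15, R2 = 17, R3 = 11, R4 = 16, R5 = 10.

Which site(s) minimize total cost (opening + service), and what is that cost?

Open A, B, C and E; minimum total cost 267.

For any fixed open set, each user region goes to its cheapest open site; total = fixed + service.
{A, B, C, E}: R1→C 3·15=45, R2→A 2·17=34, R3→E 4·11=44, R4→B 4·16=64, R5→B 3·10=30. Service 217; fixed 50; total 267.
{A, B, C}: R1→C 3·15=45, R2→A 2·17=34, R3→B 6·11=66, R4→B 4·16=64, R5→B 3·10=30. Service 239; fixed 34; total 273.
{B, C, E}: service 234 + fixed 41 = 275
{A, B, C, D, E}: service 217 + fixed 59 = 276
No other subset beats 267.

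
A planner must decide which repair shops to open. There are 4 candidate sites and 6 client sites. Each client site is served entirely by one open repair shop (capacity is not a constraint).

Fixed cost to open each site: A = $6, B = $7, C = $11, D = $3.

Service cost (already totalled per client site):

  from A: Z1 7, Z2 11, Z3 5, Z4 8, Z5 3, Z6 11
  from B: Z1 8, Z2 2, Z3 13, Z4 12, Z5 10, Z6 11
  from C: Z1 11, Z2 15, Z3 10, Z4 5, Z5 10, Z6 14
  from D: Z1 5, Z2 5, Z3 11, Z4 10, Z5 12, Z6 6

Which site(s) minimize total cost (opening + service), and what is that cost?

For any fixed open set, each client site goes to its cheapest open site; total = fixed + service.
{A, D}: Z1→D 5, Z2→D 5, Z3→A 5, Z4→A 8, Z5→A 3, Z6→D 6. Service 32; fixed 9; total 41.
{A, B, D}: Z1→D 5, Z2→B 2, Z3→A 5, Z4→A 8, Z5→A 3, Z6→D 6. Service 29; fixed 16; total 45.
{A, B}: service 36 + fixed 13 = 49
{A, B, C, D}: Z1→D 5, Z2→B 2, Z3→A 5, Z4→C 5, Z5→A 3, Z6→D 6. Service 26; fixed 27; total 53.
No other subset beats 41.

Open A and D; minimum total cost 41.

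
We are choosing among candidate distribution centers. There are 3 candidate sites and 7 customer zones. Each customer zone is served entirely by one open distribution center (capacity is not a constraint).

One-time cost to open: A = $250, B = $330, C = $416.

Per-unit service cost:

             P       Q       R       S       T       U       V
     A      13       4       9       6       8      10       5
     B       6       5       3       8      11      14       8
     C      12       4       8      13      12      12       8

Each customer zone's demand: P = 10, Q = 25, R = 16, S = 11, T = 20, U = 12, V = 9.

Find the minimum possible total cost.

Minimum total cost: 1015

For any fixed open set, each customer zone goes to its cheapest open site; total = fixed + service.
{A}: P→A 13·10=130, Q→A 4·25=100, R→A 9·16=144, S→A 6·11=66, T→A 8·20=160, U→A 10·12=120, V→A 5·9=45. Service 765; fixed 250; total 1015.
{B}: P→B 6·10=60, Q→B 5·25=125, R→B 3·16=48, S→B 8·11=88, T→B 11·20=220, U→B 14·12=168, V→B 8·9=72. Service 781; fixed 330; total 1111.
{A, B}: service 599 + fixed 580 = 1179
{A, B, C}: P→B 6·10=60, Q→A 4·25=100, R→B 3·16=48, S→A 6·11=66, T→A 8·20=160, U→A 10·12=120, V→A 5·9=45. Service 599; fixed 996; total 1595.
(All 7 nonempty subsets were checked; A only is lowest.)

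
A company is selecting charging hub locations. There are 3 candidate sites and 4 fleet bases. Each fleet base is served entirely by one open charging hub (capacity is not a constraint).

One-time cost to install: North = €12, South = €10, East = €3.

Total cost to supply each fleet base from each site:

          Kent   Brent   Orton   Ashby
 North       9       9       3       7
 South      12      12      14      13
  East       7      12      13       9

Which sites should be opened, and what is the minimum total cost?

For any fixed open set, each fleet base goes to its cheapest open site; total = fixed + service.
{North}: Kent→North 9, Brent→North 9, Orton→North 3, Ashby→North 7. Service 28; fixed 12; total 40.
{North, East}: service 26 + fixed 15 = 41
{East}: Kent→East 7, Brent→East 12, Orton→East 13, Ashby→East 9. Service 41; fixed 3; total 44.
{North, South, East}: Kent→East 7, Brent→North 9, Orton→North 3, Ashby→North 7. Service 26; fixed 25; total 51.
No other subset beats 40.

Open North only; minimum total cost 40.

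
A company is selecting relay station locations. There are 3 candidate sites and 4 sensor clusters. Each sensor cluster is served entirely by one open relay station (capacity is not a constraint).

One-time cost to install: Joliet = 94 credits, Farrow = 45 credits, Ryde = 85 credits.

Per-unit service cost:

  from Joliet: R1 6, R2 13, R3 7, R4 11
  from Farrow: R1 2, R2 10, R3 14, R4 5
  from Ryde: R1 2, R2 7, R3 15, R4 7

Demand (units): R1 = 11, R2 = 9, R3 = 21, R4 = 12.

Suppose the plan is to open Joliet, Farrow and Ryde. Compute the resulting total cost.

Each sensor cluster is assigned to its cheapest site among the open ones.
{Joliet, Farrow, Ryde}: R1→Farrow 2·11=22, R2→Ryde 7·9=63, R3→Joliet 7·21=147, R4→Farrow 5·12=60. Service 292; fixed 224; total 516.

Total cost: 516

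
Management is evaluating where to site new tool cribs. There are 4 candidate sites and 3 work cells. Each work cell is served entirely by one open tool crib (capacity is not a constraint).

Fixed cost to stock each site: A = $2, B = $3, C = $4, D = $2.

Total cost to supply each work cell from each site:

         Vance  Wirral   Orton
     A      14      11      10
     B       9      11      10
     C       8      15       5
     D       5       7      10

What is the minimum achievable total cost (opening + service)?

Minimum total cost: 23

For any fixed open set, each work cell goes to its cheapest open site; total = fixed + service.
{C, D}: Vance→D 5, Wirral→D 7, Orton→C 5. Service 17; fixed 6; total 23.
{D}: service 22 + fixed 2 = 24
{A, C, D}: Vance→D 5, Wirral→D 7, Orton→C 5. Service 17; fixed 8; total 25.
{A, B, C, D}: service 17 + fixed 11 = 28
(All 15 nonempty subsets were checked; C and D is lowest.)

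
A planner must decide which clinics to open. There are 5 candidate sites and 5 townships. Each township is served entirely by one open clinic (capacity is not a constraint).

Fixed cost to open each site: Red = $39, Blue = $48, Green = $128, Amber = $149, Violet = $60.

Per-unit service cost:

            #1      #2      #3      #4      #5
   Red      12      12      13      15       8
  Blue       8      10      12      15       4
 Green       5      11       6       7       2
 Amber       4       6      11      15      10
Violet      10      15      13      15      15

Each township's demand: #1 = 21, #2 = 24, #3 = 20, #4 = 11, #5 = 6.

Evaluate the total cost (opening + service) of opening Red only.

Total cost: 1052

Each township is assigned to its cheapest site among the open ones.
{Red}: #1→Red 12·21=252, #2→Red 12·24=288, #3→Red 13·20=260, #4→Red 15·11=165, #5→Red 8·6=48. Service 1013; fixed 39; total 1052.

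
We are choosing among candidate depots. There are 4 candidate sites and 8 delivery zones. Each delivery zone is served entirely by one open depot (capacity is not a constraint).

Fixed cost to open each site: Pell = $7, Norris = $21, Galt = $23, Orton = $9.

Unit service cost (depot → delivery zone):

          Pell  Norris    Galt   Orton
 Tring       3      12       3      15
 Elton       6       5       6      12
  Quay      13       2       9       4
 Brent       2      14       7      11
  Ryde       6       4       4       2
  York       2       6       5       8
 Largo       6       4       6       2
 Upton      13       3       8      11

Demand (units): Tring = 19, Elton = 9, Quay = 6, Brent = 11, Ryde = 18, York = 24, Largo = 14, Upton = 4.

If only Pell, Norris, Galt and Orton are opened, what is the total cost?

Each delivery zone is assigned to its cheapest site among the open ones.
{Pell, Norris, Galt, Orton}: Tring→Pell 3·19=57, Elton→Norris 5·9=45, Quay→Norris 2·6=12, Brent→Pell 2·11=22, Ryde→Orton 2·18=36, York→Pell 2·24=48, Largo→Orton 2·14=28, Upton→Norris 3·4=12. Service 260; fixed 60; total 320.

Total cost: 320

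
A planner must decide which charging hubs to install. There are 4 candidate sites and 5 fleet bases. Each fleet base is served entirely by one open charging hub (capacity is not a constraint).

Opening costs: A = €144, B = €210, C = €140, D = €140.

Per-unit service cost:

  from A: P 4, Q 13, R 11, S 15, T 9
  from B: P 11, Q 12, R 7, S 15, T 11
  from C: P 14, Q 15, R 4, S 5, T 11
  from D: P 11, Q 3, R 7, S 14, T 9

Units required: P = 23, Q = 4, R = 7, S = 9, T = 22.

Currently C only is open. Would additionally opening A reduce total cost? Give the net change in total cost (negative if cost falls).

Current service cost with {C}: 697.
Adding A: each fleet base re-picks its cheapest; new service cost 415, saving 282.
Extra fixed cost: 144. Net change = 144 − 282 = -138.
(Totals: 837 → 699.)

Yes — net change −138 (cost falls by 138).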